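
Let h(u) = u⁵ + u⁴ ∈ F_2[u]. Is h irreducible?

No

Check for roots in F_2: h(0) = 0 → root; h(1) = 0 → root.
h(0) = 0, so (u) divides h(u); h is reducible.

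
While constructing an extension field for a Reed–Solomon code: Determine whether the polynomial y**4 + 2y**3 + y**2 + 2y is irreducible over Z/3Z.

Write f(y) = y**4 + 2y**3 + y**2 + 2y.
Check for roots in Z/3Z: f(0) = 0 → root; f(1) = 0 → root; f(2) = 1.
f(0) = 0, so (y) divides f(y); f is reducible.

No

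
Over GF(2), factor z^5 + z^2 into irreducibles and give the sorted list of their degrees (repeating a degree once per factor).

1, 1, 1, 2

Write f(z) = z^5 + z^2.
Roots in GF(2): f(0) = 0 → root; f(1) = 0 → root.
Linear factors from roots: (z), (z + 1).
Complete factorization: f(z) = (z + 1)·(z)^2·(z^2 + z + 1).
Factor degrees with multiplicity: 1 + 1 + 1 + 2 = 5.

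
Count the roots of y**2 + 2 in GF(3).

2

Write f(y) = y**2 + 2.
Evaluate at each of the 3 elements of GF(3):
f(0) = 2; f(1) = 0 → root; f(2) = 0 → root.
Roots: {1, 2}.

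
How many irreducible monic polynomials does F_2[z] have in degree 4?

3

Gauss's count: N_{2}(4) = (1/4) Σ_{d|4} μ(4/d)·2^d.
Divisors of 4: 1, 2, 4; μ(4/d) for each: 0, -1, 1.
Σ = − 2^2 + 2^4 = 12.
N = 12/4 = 3.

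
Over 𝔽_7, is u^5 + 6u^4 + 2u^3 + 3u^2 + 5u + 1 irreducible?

Write f(u) = u^5 + 6u^4 + 2u^3 + 3u^2 + 5u + 1.
Check for roots in 𝔽_7: f(0) = 1; f(1) = 4; f(2) = 6; f(3) = 0 → root; f(4) = 6; f(5) = 2; f(6) = 2.
f(3) = 0, so (u − 3) divides f(u); f is reducible.

No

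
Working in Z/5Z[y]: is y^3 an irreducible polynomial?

No

Write g(y) = y^3.
Check for roots in Z/5Z: g(0) = 0 → root; g(1) = 1; g(2) = 3; g(3) = 2; g(4) = 4.
g(0) = 0, so (y) divides g(y); g is reducible.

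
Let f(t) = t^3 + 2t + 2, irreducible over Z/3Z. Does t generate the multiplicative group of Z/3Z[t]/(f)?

No

|GF(3^3)^×| = 3^3 − 1 = 26. Prime factorization: 26 = 2·13.
f is primitive ⇔ t has order 26 in GF(3)[t]/(f), i.e. t^(26/q) ≠ 1 for each prime q | 26.
t^(13) mod f = 1
t^(2) mod f = t^2.
Since t^(13) = 1, the order of t divides 13 < 26; not primitive.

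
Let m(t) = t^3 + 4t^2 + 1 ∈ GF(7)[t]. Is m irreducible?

Check for roots in GF(7): m(0) = 1; m(1) = 6; m(2) = 4; m(3) = 1; m(4) = 3; m(5) = 2; m(6) = 4.
No roots. A degree-3 polynomial over a field with no linear factor is irreducible.

Yes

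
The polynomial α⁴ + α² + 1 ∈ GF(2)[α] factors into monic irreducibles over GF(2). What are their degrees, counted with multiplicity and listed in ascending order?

2, 2

Write g(α) = α⁴ + α² + 1.
Roots in GF(2): g(0) = 1; g(1) = 1.
Complete factorization: g(α) = (α² + α + 1)^2.
Factor degrees with multiplicity: 2 + 2 = 4.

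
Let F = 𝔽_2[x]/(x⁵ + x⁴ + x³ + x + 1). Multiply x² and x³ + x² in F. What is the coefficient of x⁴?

0

Multiply in 𝔽_2[x]: (x²)·(x³ + x²) = x⁵ + x⁴.
Reduce using x⁵ ≡ x⁴ + x³ + x + 1 (mod x⁵ + x⁴ + x³ + x + 1).
Reduced: x³ + x + 1.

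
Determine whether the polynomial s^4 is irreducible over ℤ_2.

No

Write m(s) = s^4.
Check for roots in ℤ_2: m(0) = 0 → root; m(1) = 1.
m(0) = 0, so (s) divides m(s); m is reducible.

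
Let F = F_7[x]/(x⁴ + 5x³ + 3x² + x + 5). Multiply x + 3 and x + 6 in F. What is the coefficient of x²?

1

Multiply in F_7[x]: (x + 3)·(x + 6) = x² + 2x + 4.
Reduced: x² + 2x + 4.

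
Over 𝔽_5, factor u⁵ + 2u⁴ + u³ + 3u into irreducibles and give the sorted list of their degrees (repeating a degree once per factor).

1, 2, 2

Write h(u) = u⁵ + 2u⁴ + u³ + 3u.
Roots in 𝔽_5: h(0) = 0 → root; h(1) = 2; h(2) = 3; h(3) = 1; h(4) = 2.
Linear factors from roots: (u).
Complete factorization: h(u) = (u)·(u² + 3u + 3)·(u² + 4u + 1).
Factor degrees with multiplicity: 1 + 2 + 2 = 5.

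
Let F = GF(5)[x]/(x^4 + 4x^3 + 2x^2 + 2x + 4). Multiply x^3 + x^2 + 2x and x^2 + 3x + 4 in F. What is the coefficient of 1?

0

Multiply in GF(5)[x]: (x^3 + x^2 + 2x)·(x^2 + 3x + 4) = x^5 + 4x^4 + 4x^3 + 3x.
Reduce using x^4 ≡ x^3 + 3x^2 + 3x + 1 (mod x^4 + 4x^3 + 2x^2 + 2x + 4).
Reduced: 2x^3 + 3x^2 + 4x.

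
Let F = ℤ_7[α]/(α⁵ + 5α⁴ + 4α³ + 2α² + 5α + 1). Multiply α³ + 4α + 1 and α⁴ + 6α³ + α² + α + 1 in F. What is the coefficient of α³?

Multiply in ℤ_7[α]: (α³ + 4α + 1)·(α⁴ + 6α³ + α² + α + 1) = α⁷ + 6α⁶ + 5α⁵ + 5α⁴ + 4α³ + 5α² + 5α + 1.
Reduce using α⁵ ≡ 2α⁴ + 3α³ + 5α² + 2α + 6 (mod α⁵ + 5α⁴ + 4α³ + 2α² + 5α + 1).
Reduced: 5α⁴ + 6α³ + 3α + 5.

6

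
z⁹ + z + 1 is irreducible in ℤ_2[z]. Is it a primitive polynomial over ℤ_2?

No

Write f(z) = z⁹ + z + 1.
|GF(2^9)^×| = 2^9 − 1 = 511. Prime factorization: 511 = 7·73.
f is primitive ⇔ z has order 511 in GF(2)[z]/(f), i.e. z^(511/q) ≠ 1 for each prime q | 511.
z^(73) mod f = 1
z^(7) mod f = z⁷.
Since z^(73) = 1, the order of z divides 73 < 511; not primitive.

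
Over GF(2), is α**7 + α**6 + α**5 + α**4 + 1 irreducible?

Yes

Write f(α) = α**7 + α**6 + α**5 + α**4 + 1.
Check for roots in GF(2): f(0) = 1; f(1) = 1.
No roots, so no linear factors.
Monic irreducibles of degree 2 over GF(2): α**2 + α + 1.
None of them divide f (all give nonzero remainder).
Monic irreducibles of degree 3 over GF(2): α**3 + α + 1, α**3 + α**2 + 1.
None of them divide f (all give nonzero remainder).
No irreducible factor of degree ≤ 3 exists, so f is irreducible over GF(2).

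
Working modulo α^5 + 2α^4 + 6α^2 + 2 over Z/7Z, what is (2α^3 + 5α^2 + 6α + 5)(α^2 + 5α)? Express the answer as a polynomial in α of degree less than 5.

Multiply in Z/7Z[α]: (2α^3 + 5α^2 + 6α + 5)·(α^2 + 5α) = 2α^5 + α^4 + 3α^3 + 4α.
Reduce using α^5 ≡ 5α^4 + α^2 + 5 (mod α^5 + 2α^4 + 6α^2 + 2).
Reduced: 4α^4 + 3α^3 + 2α^2 + 4α + 3.

4α^4 + 3α^3 + 2α^2 + 4α + 3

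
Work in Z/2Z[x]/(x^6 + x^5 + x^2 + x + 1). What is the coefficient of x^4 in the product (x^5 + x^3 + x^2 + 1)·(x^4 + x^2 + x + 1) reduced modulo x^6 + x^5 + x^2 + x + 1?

Multiply in Z/2Z[x]: (x^5 + x^3 + x^2 + 1)·(x^4 + x^2 + x + 1) = x^9 + x^4 + x + 1.
Reduce using x^6 ≡ x^5 + x^2 + x + 1 (mod x^6 + x^5 + x^2 + x + 1).
Reduced: x^4 + x^3 + x^2 + x.

1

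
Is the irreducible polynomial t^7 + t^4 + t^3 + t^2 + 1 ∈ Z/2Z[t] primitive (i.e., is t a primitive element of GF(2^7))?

Write f(t) = t^7 + t^4 + t^3 + t^2 + 1.
|GF(2^7)^×| = 2^7 − 1 = 127. Prime factorization: 127 = 127.
f is primitive ⇔ t has order 127 in GF(2)[t]/(f), i.e. t^(127/q) ≠ 1 for each prime q | 127.
t^(1) mod f = t.
None equal 1, so t has full order 127; f is primitive.

Yes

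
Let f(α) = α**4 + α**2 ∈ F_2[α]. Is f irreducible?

Check for roots in F_2: f(0) = 0 → root; f(1) = 0 → root.
f(0) = 0, so (α) divides f(α); f is reducible.

No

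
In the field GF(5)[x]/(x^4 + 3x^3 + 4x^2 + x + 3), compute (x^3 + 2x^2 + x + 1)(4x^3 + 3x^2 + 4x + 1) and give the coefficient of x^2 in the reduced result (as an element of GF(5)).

4

Multiply in GF(5)[x]: (x^3 + 2x^2 + x + 1)·(4x^3 + 3x^2 + 4x + 1) = 4x^6 + x^5 + 4x^4 + x^3 + 4x^2 + 1.
Reduce using x^4 ≡ 2x^3 + x^2 + 4x + 2 (mod x^4 + 3x^3 + 4x^2 + x + 3).
Reduced: 3x^3 + 4x^2 + 2x + 3.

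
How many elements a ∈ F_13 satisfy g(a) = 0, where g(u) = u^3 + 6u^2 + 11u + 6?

3

Evaluate at each of the 13 elements of F_13:
g(0) = 6; g(1) = 11; g(2) = 8; g(3) = 3; g(4) = 2; g(5) = 11; g(6) = 10; g(7) = 5; g(8) = 2; g(9) = 7; g(10) = 0 → root; g(11) = 0 → root; g(12) = 0 → root.
Roots: {10, 11, 12}.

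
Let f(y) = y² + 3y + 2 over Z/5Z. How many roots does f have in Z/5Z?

Evaluate at each of the 5 elements of Z/5Z:
f(0) = 2; f(1) = 1; f(2) = 2; f(3) = 0 → root; f(4) = 0 → root.
Roots: {3, 4}.

2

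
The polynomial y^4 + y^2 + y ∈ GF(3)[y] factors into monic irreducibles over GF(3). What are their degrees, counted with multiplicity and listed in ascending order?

Write f(y) = y^4 + y^2 + y.
Roots in GF(3): f(0) = 0 → root; f(1) = 0 → root; f(2) = 1.
Linear factors from roots: (y), (y + 2).
Complete factorization: f(y) = (y)·(y + 2)·(y^2 + y + 2).
Factor degrees with multiplicity: 1 + 1 + 2 = 4.

1, 1, 2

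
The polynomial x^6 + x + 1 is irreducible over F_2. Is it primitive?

Write f(x) = x^6 + x + 1.
|GF(2^6)^×| = 2^6 − 1 = 63. Prime factorization: 63 = 3^2·7.
f is primitive ⇔ x has order 63 in GF(2)[x]/(f), i.e. x^(63/q) ≠ 1 for each prime q | 63.
x^(21) mod f = x^5 + x^4 + x^3 + x + 1.
x^(9) mod f = x^4 + x^3.
None equal 1, so x has full order 63; f is primitive.

Yes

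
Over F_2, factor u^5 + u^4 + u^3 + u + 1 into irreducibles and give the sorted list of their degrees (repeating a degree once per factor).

5

Write f(u) = u^5 + u^4 + u^3 + u + 1.
Roots in F_2: f(0) = 1; f(1) = 1.
Complete factorization: f(u) = (u^5 + u^4 + u^3 + u + 1).
Factor degrees with multiplicity: 5 = 5.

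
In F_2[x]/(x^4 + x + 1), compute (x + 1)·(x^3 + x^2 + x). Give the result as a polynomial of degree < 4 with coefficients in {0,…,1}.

1

Multiply in F_2[x]: (x + 1)·(x^3 + x^2 + x) = x^4 + x.
Reduce using x^4 ≡ x + 1 (mod x^4 + x + 1).
Reduced: 1.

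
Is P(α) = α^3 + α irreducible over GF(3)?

Check for roots in GF(3): P(0) = 0 → root; P(1) = 2; P(2) = 1.
P(0) = 0, so (α) divides P(α); P is reducible.

No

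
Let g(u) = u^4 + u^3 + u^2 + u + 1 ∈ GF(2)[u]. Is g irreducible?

Yes

Check for roots in GF(2): g(0) = 1; g(1) = 1.
No roots, so no linear factors.
Monic irreducibles of degree 2 over GF(2): u^2 + u + 1.
None of them divide g (all give nonzero remainder).
No irreducible factor of degree ≤ 2 exists, so g is irreducible over GF(2).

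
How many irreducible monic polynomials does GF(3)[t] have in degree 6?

Gauss's count: N_{3}(6) = (1/6) Σ_{d|6} μ(6/d)·3^d.
Divisors of 6: 1, 2, 3, 6; μ(6/d) for each: 1, -1, -1, 1.
Σ = 3^1 − 3^2 − 3^3 + 3^6 = 696.
N = 696/6 = 116.

116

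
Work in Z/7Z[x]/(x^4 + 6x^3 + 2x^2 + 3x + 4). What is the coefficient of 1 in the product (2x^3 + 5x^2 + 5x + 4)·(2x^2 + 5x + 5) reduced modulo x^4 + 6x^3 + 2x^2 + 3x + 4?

1

Multiply in Z/7Z[x]: (2x^3 + 5x^2 + 5x + 4)·(2x^2 + 5x + 5) = 4x^5 + 6x^4 + 3x^3 + 2x^2 + 3x + 6.
Reduce using x^4 ≡ x^3 + 5x^2 + 4x + 3 (mod x^4 + 6x^3 + 2x^2 + 3x + 4).
Reduced: 5x^3 + 5x^2 + 6x + 1.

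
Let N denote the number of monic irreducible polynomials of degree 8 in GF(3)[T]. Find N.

810

The number of monic irreducibles of degree 8 over GF(3) is (1/8)·Σ_{d∣8} μ(8/d) 3^d.
Divisors of 8: 1, 2, 4, 8; μ(8/d) for each: 0, 0, -1, 1.
Σ = − 3^4 + 3^8 = 6480.
N = 6480/8 = 810.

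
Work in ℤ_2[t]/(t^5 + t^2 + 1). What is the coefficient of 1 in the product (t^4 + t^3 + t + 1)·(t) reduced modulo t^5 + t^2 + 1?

1

Multiply in ℤ_2[t]: (t^4 + t^3 + t + 1)·(t) = t^5 + t^4 + t^2 + t.
Reduce using t^5 ≡ t^2 + 1 (mod t^5 + t^2 + 1).
Reduced: t^4 + t + 1.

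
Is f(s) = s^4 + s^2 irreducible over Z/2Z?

No

Check for roots in Z/2Z: f(0) = 0 → root; f(1) = 0 → root.
f(0) = 0, so (s) divides f(s); f is reducible.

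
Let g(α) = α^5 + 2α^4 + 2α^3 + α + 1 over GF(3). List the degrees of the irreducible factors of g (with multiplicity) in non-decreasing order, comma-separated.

Roots in GF(3): g(0) = 1; g(1) = 1; g(2) = 2.
Complete factorization: g(α) = (α^2 + 1)·(α^3 + 2α^2 + α + 1).
Factor degrees with multiplicity: 2 + 3 = 5.

2, 3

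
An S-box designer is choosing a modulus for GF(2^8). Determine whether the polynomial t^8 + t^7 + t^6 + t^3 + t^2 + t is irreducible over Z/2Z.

No

Write m(t) = t^8 + t^7 + t^6 + t^3 + t^2 + t.
Check for roots in Z/2Z: m(0) = 0 → root; m(1) = 0 → root.
m(0) = 0, so (t) divides m(t); m is reducible.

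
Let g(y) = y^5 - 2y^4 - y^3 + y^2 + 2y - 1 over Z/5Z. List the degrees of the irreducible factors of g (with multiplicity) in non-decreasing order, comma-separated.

1, 2, 2

Roots in Z/5Z: g(0) = 4; g(1) = 0 → root; g(2) = 4; g(3) = 3; g(4) = 1.
Linear factors from roots: (y - 1).
Complete factorization: g(y) = (y - 1)·(y^2 + y + 2)·(y^2 - 2y - 2).
Factor degrees with multiplicity: 1 + 2 + 2 = 5.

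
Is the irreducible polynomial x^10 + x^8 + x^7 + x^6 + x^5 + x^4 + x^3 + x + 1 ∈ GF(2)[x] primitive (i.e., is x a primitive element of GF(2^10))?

Yes

Write f(x) = x^10 + x^8 + x^7 + x^6 + x^5 + x^4 + x^3 + x + 1.
|GF(2^10)^×| = 2^10 − 1 = 1023. Prime factorization: 1023 = 3·11·31.
f is primitive ⇔ x has order 1023 in GF(2)[x]/(f), i.e. x^(1023/q) ≠ 1 for each prime q | 1023.
x^(341) mod f = x^8 + x^7 + x^6 + x^5 + x^4 + x^2 + x + 1.
x^(93) mod f = x^7 + x^6 + x^5 + x^4 + x^2 + x.
x^(33) mod f = x^8 + x^6 + x^5 + x^4 + x^3 + x + 1.
None equal 1, so x has full order 1023; f is primitive.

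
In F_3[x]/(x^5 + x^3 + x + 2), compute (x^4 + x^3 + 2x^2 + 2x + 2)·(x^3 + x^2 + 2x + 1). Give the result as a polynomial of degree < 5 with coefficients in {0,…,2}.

2x^4 + x^3 + x^2 + x

Multiply in F_3[x]: (x^4 + x^3 + 2x^2 + 2x + 2)·(x^3 + x^2 + 2x + 1) = x^7 + 2x^6 + 2x^5 + x^4 + 2x^2 + 2.
Reduce using x^5 ≡ 2x^3 + 2x + 1 (mod x^5 + x^3 + x + 2).
Reduced: 2x^4 + x^3 + x^2 + x.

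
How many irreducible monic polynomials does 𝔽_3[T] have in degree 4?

18

Gauss's count: N_{3}(4) = (1/4) Σ_{d|4} μ(4/d)·3^d.
Divisors of 4: 1, 2, 4; μ(4/d) for each: 0, -1, 1.
Σ = − 3^2 + 3^4 = 72.
N = 72/4 = 18.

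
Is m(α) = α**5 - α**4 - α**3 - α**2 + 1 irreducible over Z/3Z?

Yes

Check for roots in Z/3Z: m(0) = 1; m(1) = 2; m(2) = 2.
No roots, so no linear factors.
Monic irreducibles of degree 2 over GF(3): α**2 + 1, α**2 + α - 1, α**2 - α - 1.
None of them divide m (all give nonzero remainder).
No irreducible factor of degree ≤ 2 exists, so m is irreducible over GF(3).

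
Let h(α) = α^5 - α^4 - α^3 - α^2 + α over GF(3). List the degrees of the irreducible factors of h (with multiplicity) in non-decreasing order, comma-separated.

Roots in GF(3): h(0) = 0 → root; h(1) = 2; h(2) = 0 → root.
Linear factors from roots: (α), (α + 1).
Complete factorization: h(α) = (α)·(α + 1)^2·(α^2 + 1).
Factor degrees with multiplicity: 1 + 1 + 1 + 2 = 5.

1, 1, 1, 2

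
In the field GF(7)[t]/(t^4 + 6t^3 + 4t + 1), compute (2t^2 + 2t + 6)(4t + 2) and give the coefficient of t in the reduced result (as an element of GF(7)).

Multiply in GF(7)[t]: (2t^2 + 2t + 6)·(4t + 2) = t^3 + 5t^2 + 5.
Reduced: t^3 + 5t^2 + 5.

0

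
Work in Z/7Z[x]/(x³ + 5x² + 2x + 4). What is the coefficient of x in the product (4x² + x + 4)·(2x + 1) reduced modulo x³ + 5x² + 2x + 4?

Multiply in Z/7Z[x]: (4x² + x + 4)·(2x + 1) = x³ + 6x² + 2x + 4.
Reduce using x³ ≡ 2x² + 5x + 3 (mod x³ + 5x² + 2x + 4).
Reduced: x².

0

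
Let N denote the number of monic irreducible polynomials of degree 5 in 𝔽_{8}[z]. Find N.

x^(8^5) − x is the product of all monic irreducibles of degree dividing 5; Möbius inversion gives N = (1/5) Σ μ(5/d)·8^d.
Divisors of 5: 1, 5; μ(5/d) for each: -1, 1.
Σ = − 8^1 + 8^5 = 32760.
N = 32760/5 = 6552.

6552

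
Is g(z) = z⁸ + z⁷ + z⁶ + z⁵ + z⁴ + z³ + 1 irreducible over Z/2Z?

Yes

Check for roots in Z/2Z: g(0) = 1; g(1) = 1.
No roots, so no linear factors.
Monic irreducibles of degree 2 over GF(2): z² + z + 1.
None of them divide g (all give nonzero remainder).
Monic irreducibles of degree 3 over GF(2): z³ + z + 1, z³ + z² + 1.
None of them divide g (all give nonzero remainder).
Monic irreducibles of degree 4 over GF(2): z⁴ + z + 1, z⁴ + z³ + 1, z⁴ + z³ + z² + z + 1.
None of them divide g (all give nonzero remainder).
No irreducible factor of degree ≤ 4 exists, so g is irreducible over GF(2).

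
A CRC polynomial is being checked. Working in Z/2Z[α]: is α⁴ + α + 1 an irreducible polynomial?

Yes

Write g(α) = α⁴ + α + 1.
Check for roots in Z/2Z: g(0) = 1; g(1) = 1.
No roots, so no linear factors.
Monic irreducibles of degree 2 over GF(2): α² + α + 1.
None of them divide g (all give nonzero remainder).
No irreducible factor of degree ≤ 2 exists, so g is irreducible over GF(2).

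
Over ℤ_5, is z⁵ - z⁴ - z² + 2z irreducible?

No

Write h(z) = z⁵ - z⁴ - z² + 2z.
Check for roots in ℤ_5: h(0) = 0 → root; h(1) = 1; h(2) = 1; h(3) = 4; h(4) = 0 → root.
h(0) = 0, so (z) divides h(z); h is reducible.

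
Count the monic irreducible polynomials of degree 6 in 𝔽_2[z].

By the necklace-counting formula, N_2(6) = (1/6) Σ_{d|6} μ(6/d)·2^d.
Divisors of 6: 1, 2, 3, 6; μ(6/d) for each: 1, -1, -1, 1.
Σ = 2^1 − 2^2 − 2^3 + 2^6 = 54.
N = 54/6 = 9.

9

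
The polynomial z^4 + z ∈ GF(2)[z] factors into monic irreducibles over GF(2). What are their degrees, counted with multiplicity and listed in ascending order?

1, 1, 2

Write g(z) = z^4 + z.
Roots in GF(2): g(0) = 0 → root; g(1) = 0 → root.
Linear factors from roots: (z), (z + 1).
Complete factorization: g(z) = (z)·(z + 1)·(z^2 + z + 1).
Factor degrees with multiplicity: 1 + 1 + 2 = 4.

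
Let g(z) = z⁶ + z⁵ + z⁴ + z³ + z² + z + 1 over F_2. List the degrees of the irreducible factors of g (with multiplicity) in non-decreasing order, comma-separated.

3, 3

Roots in F_2: g(0) = 1; g(1) = 1.
Complete factorization: g(z) = (z³ + z + 1)·(z³ + z² + 1).
Factor degrees with multiplicity: 3 + 3 = 6.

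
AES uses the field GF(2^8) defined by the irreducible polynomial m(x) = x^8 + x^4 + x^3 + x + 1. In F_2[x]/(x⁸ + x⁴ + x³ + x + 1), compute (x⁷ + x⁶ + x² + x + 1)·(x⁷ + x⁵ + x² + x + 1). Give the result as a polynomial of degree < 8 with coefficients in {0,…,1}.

x^7 + x^3 + x

Multiply in F_2[x]: (x⁷ + x⁶ + x² + x + 1)·(x⁷ + x⁵ + x² + x + 1) = x¹⁴ + x¹³ + x¹² + x¹¹ + x⁸ + x⁵ + x⁴ + x² + 1.
Reduce using x⁸ ≡ x⁴ + x³ + x + 1 (mod x⁸ + x⁴ + x³ + x + 1).
Reduced: x⁷ + x³ + x.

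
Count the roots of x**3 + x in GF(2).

2

Write f(x) = x**3 + x.
Evaluate at each of the 2 elements of GF(2):
f(0) = 0 → root; f(1) = 0 → root.
Roots: {0, 1}.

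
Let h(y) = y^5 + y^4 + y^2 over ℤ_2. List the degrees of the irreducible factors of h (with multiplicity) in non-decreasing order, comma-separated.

Roots in ℤ_2: h(0) = 0 → root; h(1) = 1.
Linear factors from roots: (y).
Complete factorization: h(y) = (y)^2·(y^3 + y^2 + 1).
Factor degrees with multiplicity: 1 + 1 + 3 = 5.

1, 1, 3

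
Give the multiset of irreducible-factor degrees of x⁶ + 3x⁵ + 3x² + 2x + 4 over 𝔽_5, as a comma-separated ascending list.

1, 1, 4

Write g(x) = x⁶ + 3x⁵ + 3x² + 2x + 4.
Roots in 𝔽_5: g(0) = 4; g(1) = 3; g(2) = 0 → root; g(3) = 0 → root; g(4) = 3.
Linear factors from roots: (x + 3), (x + 2).
Complete factorization: g(x) = (x + 2)·(x + 3)·(x⁴ + 3x³ + 4x² + 2x + 4).
Factor degrees with multiplicity: 1 + 1 + 4 = 6.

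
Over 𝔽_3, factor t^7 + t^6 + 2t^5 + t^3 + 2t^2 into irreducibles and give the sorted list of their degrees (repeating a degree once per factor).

1, 1, 2, 3

Write h(t) = t^7 + t^6 + 2t^5 + t^3 + 2t^2.
Roots in 𝔽_3: h(0) = 0 → root; h(1) = 1; h(2) = 2.
Linear factors from roots: (t).
Complete factorization: h(t) = (t)^2·(t^2 + 1)·(t^3 + t^2 + t + 2).
Factor degrees with multiplicity: 1 + 1 + 2 + 3 = 7.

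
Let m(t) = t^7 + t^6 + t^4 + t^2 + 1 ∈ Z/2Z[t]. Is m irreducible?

Yes

Check for roots in Z/2Z: m(0) = 1; m(1) = 1.
No roots, so no linear factors.
Monic irreducibles of degree 2 over GF(2): t^2 + t + 1.
None of them divide m (all give nonzero remainder).
Monic irreducibles of degree 3 over GF(2): t^3 + t + 1, t^3 + t^2 + 1.
None of them divide m (all give nonzero remainder).
No irreducible factor of degree ≤ 3 exists, so m is irreducible over GF(2).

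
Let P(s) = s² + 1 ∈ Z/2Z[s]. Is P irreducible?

Check for roots in Z/2Z: P(0) = 1; P(1) = 0 → root.
P(1) = 0, so (s − 1) divides P(s); P is reducible.

No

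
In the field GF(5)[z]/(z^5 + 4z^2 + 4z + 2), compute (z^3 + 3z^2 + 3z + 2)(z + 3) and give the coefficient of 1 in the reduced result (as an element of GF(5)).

1

Multiply in GF(5)[z]: (z^3 + 3z^2 + 3z + 2)·(z + 3) = z^4 + z^3 + 2z^2 + z + 1.
Reduced: z^4 + z^3 + 2z^2 + z + 1.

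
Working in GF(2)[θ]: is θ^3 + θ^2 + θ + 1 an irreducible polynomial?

No

Write g(θ) = θ^3 + θ^2 + θ + 1.
Check for roots in GF(2): g(0) = 1; g(1) = 0 → root.
g(1) = 0, so (θ − 1) divides g(θ); g is reducible.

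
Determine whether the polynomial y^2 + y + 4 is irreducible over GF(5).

No

Write m(y) = y^2 + y + 4.
Check for roots in GF(5): m(0) = 4; m(1) = 1; m(2) = 0 → root; m(3) = 1; m(4) = 4.
m(2) = 0, so (y − 2) divides m(y); m is reducible.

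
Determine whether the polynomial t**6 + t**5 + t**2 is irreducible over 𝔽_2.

Write h(t) = t**6 + t**5 + t**2.
Check for roots in 𝔽_2: h(0) = 0 → root; h(1) = 1.
h(0) = 0, so (t) divides h(t); h is reducible.

No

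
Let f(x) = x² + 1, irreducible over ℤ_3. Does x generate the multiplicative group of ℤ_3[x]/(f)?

No

|GF(3^2)^×| = 3^2 − 1 = 8. Prime factorization: 8 = 2^3.
f is primitive ⇔ x has order 8 in GF(3)[x]/(f), i.e. x^(8/q) ≠ 1 for each prime q | 8.
x^(4) mod f = 1
Since x^(4) = 1, the order of x divides 4 < 8; not primitive.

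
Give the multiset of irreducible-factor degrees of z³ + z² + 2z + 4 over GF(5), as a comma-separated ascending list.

Write g(z) = z³ + z² + 2z + 4.
Roots in GF(5): g(0) = 4; g(1) = 3; g(2) = 0 → root; g(3) = 1; g(4) = 2.
Linear factors from roots: (z + 3).
Complete factorization: g(z) = (z + 3)·(z² + 3z + 3).
Factor degrees with multiplicity: 1 + 2 = 3.

1, 2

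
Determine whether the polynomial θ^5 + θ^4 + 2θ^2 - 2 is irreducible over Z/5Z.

Write m(θ) = θ^5 + θ^4 + 2θ^2 - 2.
Check for roots in Z/5Z: m(0) = 3; m(1) = 2; m(2) = 4; m(3) = 0 → root; m(4) = 0 → root.
m(3) = 0, so (θ − 3) divides m(θ); m is reducible.

No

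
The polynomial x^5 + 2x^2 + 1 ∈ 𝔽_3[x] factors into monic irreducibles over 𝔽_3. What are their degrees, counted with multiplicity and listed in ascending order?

2, 3

Write g(x) = x^5 + 2x^2 + 1.
Roots in 𝔽_3: g(0) = 1; g(1) = 1; g(2) = 2.
Complete factorization: g(x) = (x^2 + x + 2)·(x^3 + 2x^2 + 2x + 2).
Factor degrees with multiplicity: 2 + 3 = 5.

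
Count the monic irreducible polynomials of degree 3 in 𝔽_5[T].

By the necklace-counting formula, N_5(3) = (1/3) Σ_{d|3} μ(3/d)·5^d.
Divisors of 3: 1, 3; μ(3/d) for each: -1, 1.
Σ = − 5^1 + 5^3 = 120.
N = 120/3 = 40.

40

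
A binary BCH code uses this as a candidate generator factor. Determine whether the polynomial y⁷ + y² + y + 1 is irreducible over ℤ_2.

Write P(y) = y⁷ + y² + y + 1.
Check for roots in ℤ_2: P(0) = 1; P(1) = 0 → root.
P(1) = 0, so (y − 1) divides P(y); P is reducible.

No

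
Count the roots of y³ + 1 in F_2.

Write h(y) = y³ + 1.
Evaluate at each of the 2 elements of F_2:
h(0) = 1; h(1) = 0 → root.
Roots: {1}.

1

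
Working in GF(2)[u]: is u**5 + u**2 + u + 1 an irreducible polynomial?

No

Write m(u) = u**5 + u**2 + u + 1.
Check for roots in GF(2): m(0) = 1; m(1) = 0 → root.
m(1) = 0, so (u − 1) divides m(u); m is reducible.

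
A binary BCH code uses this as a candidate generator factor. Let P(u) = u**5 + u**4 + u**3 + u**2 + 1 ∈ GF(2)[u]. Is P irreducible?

Yes

Check for roots in GF(2): P(0) = 1; P(1) = 1.
No roots, so no linear factors.
Monic irreducibles of degree 2 over GF(2): u**2 + u + 1.
None of them divide P (all give nonzero remainder).
No irreducible factor of degree ≤ 2 exists, so P is irreducible over GF(2).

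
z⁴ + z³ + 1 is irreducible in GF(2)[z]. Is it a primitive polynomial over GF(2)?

Yes

Write f(z) = z⁴ + z³ + 1.
|GF(2^4)^×| = 2^4 − 1 = 15. Prime factorization: 15 = 3·5.
f is primitive ⇔ z has order 15 in GF(2)[z]/(f), i.e. z^(15/q) ≠ 1 for each prime q | 15.
z^(5) mod f = z³ + z + 1.
z^(3) mod f = z³.
None equal 1, so z has full order 15; f is primitive.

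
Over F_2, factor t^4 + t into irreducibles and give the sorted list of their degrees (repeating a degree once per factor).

Write h(t) = t^4 + t.
Roots in F_2: h(0) = 0 → root; h(1) = 0 → root.
Linear factors from roots: (t), (t + 1).
Complete factorization: h(t) = (t)·(t + 1)·(t^2 + t + 1).
Factor degrees with multiplicity: 1 + 1 + 2 = 4.

1, 1, 2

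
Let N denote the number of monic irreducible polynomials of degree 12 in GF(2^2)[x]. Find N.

1397740

x^(4^12) − x is the product of all monic irreducibles of degree dividing 12; Möbius inversion gives N = (1/12) Σ μ(12/d)·4^d.
Divisors of 12: 1, 2, 3, 4, 6, 12; μ(12/d) for each: 0, 1, 0, -1, -1, 1.
Σ = 4^2 − 4^4 − 4^6 + 4^12 = 16772880.
N = 16772880/12 = 1397740.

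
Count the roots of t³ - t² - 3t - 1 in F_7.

Write h(t) = t³ - t² - 3t - 1.
Evaluate at each of the 7 elements of F_7:
h(0) = 6; h(1) = 3; h(2) = 4; h(3) = 1; h(4) = 0 → root; h(5) = 0 → root; h(6) = 0 → root.
Roots: {4, 5, 6}.

3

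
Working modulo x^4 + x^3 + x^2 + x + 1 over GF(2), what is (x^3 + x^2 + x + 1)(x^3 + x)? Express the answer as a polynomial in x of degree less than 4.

Multiply in GF(2)[x]: (x^3 + x^2 + x + 1)·(x^3 + x) = x^6 + x^5 + x^2 + x.
Reduce using x^4 ≡ x^3 + x^2 + x + 1 (mod x^4 + x^3 + x^2 + x + 1).
Reduced: x^2 + 1.

x^2 + 1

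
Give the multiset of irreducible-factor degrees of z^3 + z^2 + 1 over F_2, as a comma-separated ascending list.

Write f(z) = z^3 + z^2 + 1.
Roots in F_2: f(0) = 1; f(1) = 1.
Complete factorization: f(z) = (z^3 + z^2 + 1).
Factor degrees with multiplicity: 3 = 3.

3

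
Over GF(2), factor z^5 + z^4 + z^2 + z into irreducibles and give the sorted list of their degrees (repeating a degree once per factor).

Write h(z) = z^5 + z^4 + z^2 + z.
Roots in GF(2): h(0) = 0 → root; h(1) = 0 → root.
Linear factors from roots: (z), (z + 1).
Complete factorization: h(z) = (z)·(z + 1)^2·(z^2 + z + 1).
Factor degrees with multiplicity: 1 + 1 + 1 + 2 = 5.

1, 1, 1, 2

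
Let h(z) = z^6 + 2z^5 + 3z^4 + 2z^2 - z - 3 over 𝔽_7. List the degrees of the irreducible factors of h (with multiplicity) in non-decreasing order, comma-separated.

1, 1, 2, 2

Linear factors from roots: (z - 3), (z + 3).
Complete factorization: h(z) = (z + 3)·(z - 3)·(z^2 - 3z + 1)·(z^2 - 2z - 2).
Factor degrees with multiplicity: 1 + 1 + 2 + 2 = 6.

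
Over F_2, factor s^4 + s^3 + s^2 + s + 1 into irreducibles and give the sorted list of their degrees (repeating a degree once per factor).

Write g(s) = s^4 + s^3 + s^2 + s + 1.
Roots in F_2: g(0) = 1; g(1) = 1.
Complete factorization: g(s) = (s^4 + s^3 + s^2 + s + 1).
Factor degrees with multiplicity: 4 = 4.

4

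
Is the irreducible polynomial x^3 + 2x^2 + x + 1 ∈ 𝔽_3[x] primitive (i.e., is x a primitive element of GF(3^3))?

Yes

Write f(x) = x^3 + 2x^2 + x + 1.
|GF(3^3)^×| = 3^3 − 1 = 26. Prime factorization: 26 = 2·13.
f is primitive ⇔ x has order 26 in GF(3)[x]/(f), i.e. x^(26/q) ≠ 1 for each prime q | 26.
x^(13) mod f = 2.
x^(2) mod f = x^2.
None equal 1, so x has full order 26; f is primitive.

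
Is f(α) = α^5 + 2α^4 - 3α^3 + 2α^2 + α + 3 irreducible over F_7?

Check for roots in F_7: f(0) = 3; f(1) = 6; f(2) = 4; f(3) = 5; f(4) = 4; f(5) = 5; f(6) = 1.
No roots, so no linear factors.
Degree-2 irreducible divisors: test the 21 monic irreducibles of degree 2 over GF(7).
None of them divide f (all give nonzero remainder).
No irreducible factor of degree ≤ 2 exists, so f is irreducible over GF(7).

Yes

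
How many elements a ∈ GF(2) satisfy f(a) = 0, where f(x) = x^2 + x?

2

Evaluate at each of the 2 elements of GF(2):
f(0) = 0 → root; f(1) = 0 → root.
Roots: {0, 1}.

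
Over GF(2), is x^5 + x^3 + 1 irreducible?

Yes

Write P(x) = x^5 + x^3 + 1.
Check for roots in GF(2): P(0) = 1; P(1) = 1.
No roots, so no linear factors.
Monic irreducibles of degree 2 over GF(2): x^2 + x + 1.
None of them divide P (all give nonzero remainder).
No irreducible factor of degree ≤ 2 exists, so P is irreducible over GF(2).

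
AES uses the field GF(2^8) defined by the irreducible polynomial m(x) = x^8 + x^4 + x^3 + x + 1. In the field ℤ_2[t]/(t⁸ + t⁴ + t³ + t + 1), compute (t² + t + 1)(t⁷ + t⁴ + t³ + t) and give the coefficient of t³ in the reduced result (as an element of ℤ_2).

Multiply in ℤ_2[t]: (t² + t + 1)·(t⁷ + t⁴ + t³ + t) = t⁹ + t⁸ + t⁷ + t⁶ + t² + t.
Reduce using t⁸ ≡ t⁴ + t³ + t + 1 (mod t⁸ + t⁴ + t³ + t + 1).
Reduced: t⁷ + t⁶ + t⁵ + t³ + t + 1.

1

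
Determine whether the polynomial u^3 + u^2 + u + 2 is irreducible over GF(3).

Write g(u) = u^3 + u^2 + u + 2.
Check for roots in GF(3): g(0) = 2; g(1) = 2; g(2) = 1.
No roots. A degree-3 polynomial over a field with no linear factor is irreducible.

Yes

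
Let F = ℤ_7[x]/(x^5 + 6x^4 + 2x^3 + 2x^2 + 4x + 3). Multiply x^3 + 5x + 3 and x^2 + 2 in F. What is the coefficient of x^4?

1

Multiply in ℤ_7[x]: (x^3 + 5x + 3)·(x^2 + 2) = x^5 + 3x^2 + 3x + 6.
Reduce using x^5 ≡ x^4 + 5x^3 + 5x^2 + 3x + 4 (mod x^5 + 6x^4 + 2x^3 + 2x^2 + 4x + 3).
Reduced: x^4 + 5x^3 + x^2 + 6x + 3.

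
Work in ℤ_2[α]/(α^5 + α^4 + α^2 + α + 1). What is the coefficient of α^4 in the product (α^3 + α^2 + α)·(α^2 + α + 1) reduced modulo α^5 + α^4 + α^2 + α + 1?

Multiply in ℤ_2[α]: (α^3 + α^2 + α)·(α^2 + α + 1) = α^5 + α^3 + α.
Reduce using α^5 ≡ α^4 + α^2 + α + 1 (mod α^5 + α^4 + α^2 + α + 1).
Reduced: α^4 + α^3 + α^2 + 1.

1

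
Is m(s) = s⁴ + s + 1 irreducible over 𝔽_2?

Yes

Check for roots in 𝔽_2: m(0) = 1; m(1) = 1.
No roots, so no linear factors.
Monic irreducibles of degree 2 over GF(2): s² + s + 1.
None of them divide m (all give nonzero remainder).
No irreducible factor of degree ≤ 2 exists, so m is irreducible over GF(2).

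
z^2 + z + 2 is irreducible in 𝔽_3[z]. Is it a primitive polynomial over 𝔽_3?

Yes

Write f(z) = z^2 + z + 2.
|GF(3^2)^×| = 3^2 − 1 = 8. Prime factorization: 8 = 2^3.
f is primitive ⇔ z has order 8 in GF(3)[z]/(f), i.e. z^(8/q) ≠ 1 for each prime q | 8.
z^(4) mod f = 2.
None equal 1, so z has full order 8; f is primitive.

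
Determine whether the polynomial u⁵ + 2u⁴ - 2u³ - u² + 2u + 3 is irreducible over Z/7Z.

Write m(u) = u⁵ + 2u⁴ - 2u³ - u² + 2u + 3.
Check for roots in Z/7Z: m(0) = 3; m(1) = 5; m(2) = 2; m(3) = 1; m(4) = 3; m(5) = 4; m(6) = 3.
No roots, so no linear factors.
Degree-2 irreducible divisors: test the 21 monic irreducibles of degree 2 over GF(7).
u² - 3u - 1 divides m: m(u) = (u² - 3u - 1)·(u³ - 2u² - 3).

No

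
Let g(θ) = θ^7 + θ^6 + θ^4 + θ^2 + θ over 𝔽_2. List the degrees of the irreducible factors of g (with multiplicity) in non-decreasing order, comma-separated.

Roots in 𝔽_2: g(0) = 0 → root; g(1) = 1.
Linear factors from roots: (θ).
Complete factorization: g(θ) = (θ)·(θ^2 + θ + 1)^3.
Factor degrees with multiplicity: 1 + 2 + 2 + 2 = 7.

1, 2, 2, 2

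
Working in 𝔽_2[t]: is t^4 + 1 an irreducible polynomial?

No

Write h(t) = t^4 + 1.
Check for roots in 𝔽_2: h(0) = 1; h(1) = 0 → root.
h(1) = 0, so (t − 1) divides h(t); h is reducible.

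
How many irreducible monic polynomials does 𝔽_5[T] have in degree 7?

The number of monic irreducibles of degree 7 over GF(5) is (1/7)·Σ_{d∣7} μ(7/d) 5^d.
Divisors of 7: 1, 7; μ(7/d) for each: -1, 1.
Σ = − 5^1 + 5^7 = 78120.
N = 78120/7 = 11160.

11160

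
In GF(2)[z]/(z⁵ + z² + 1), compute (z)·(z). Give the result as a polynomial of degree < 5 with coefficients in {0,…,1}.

Multiply in GF(2)[z]: (z)·(z) = z².
Reduced: z².

z^2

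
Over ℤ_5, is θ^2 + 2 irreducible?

Write h(θ) = θ^2 + 2.
Check for roots in ℤ_5: h(0) = 2; h(1) = 3; h(2) = 1; h(3) = 1; h(4) = 3.
No roots. A degree-2 polynomial over a field with no linear factor is irreducible.

Yes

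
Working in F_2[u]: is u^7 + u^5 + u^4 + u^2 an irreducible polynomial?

Write P(u) = u^7 + u^5 + u^4 + u^2.
Check for roots in F_2: P(0) = 0 → root; P(1) = 0 → root.
P(0) = 0, so (u) divides P(u); P is reducible.

No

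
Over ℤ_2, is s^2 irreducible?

Write h(s) = s^2.
Check for roots in ℤ_2: h(0) = 0 → root; h(1) = 1.
h(0) = 0, so (s) divides h(s); h is reducible.

No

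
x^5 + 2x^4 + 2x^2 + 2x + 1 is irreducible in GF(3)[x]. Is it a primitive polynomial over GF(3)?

Write f(x) = x^5 + 2x^4 + 2x^2 + 2x + 1.
|GF(3^5)^×| = 3^5 − 1 = 242. Prime factorization: 242 = 2·11^2.
f is primitive ⇔ x has order 242 in GF(3)[x]/(f), i.e. x^(242/q) ≠ 1 for each prime q | 242.
x^(121) mod f = 2.
x^(22) mod f = x^4 + x^3 + 2.
None equal 1, so x has full order 242; f is primitive.

Yes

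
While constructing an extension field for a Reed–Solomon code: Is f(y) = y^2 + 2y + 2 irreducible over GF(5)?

Check for roots in GF(5): f(0) = 2; f(1) = 0 → root; f(2) = 0 → root; f(3) = 2; f(4) = 1.
f(1) = 0, so (y − 1) divides f(y); f is reducible.

No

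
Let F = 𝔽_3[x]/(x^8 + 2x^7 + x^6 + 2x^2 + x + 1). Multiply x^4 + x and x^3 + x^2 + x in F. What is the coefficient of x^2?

Multiply in 𝔽_3[x]: (x^4 + x)·(x^3 + x^2 + x) = x^7 + x^6 + x^5 + x^4 + x^3 + x^2.
Reduced: x^7 + x^6 + x^5 + x^4 + x^3 + x^2.

1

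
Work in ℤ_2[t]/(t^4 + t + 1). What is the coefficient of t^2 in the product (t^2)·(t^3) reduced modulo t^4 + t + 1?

Multiply in ℤ_2[t]: (t^2)·(t^3) = t^5.
Reduce using t^4 ≡ t + 1 (mod t^4 + t + 1).
Reduced: t^2 + t.

1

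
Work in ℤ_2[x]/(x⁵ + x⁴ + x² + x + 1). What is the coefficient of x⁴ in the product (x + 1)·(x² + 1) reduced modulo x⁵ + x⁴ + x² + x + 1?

Multiply in ℤ_2[x]: (x + 1)·(x² + 1) = x³ + x² + x + 1.
Reduced: x³ + x² + x + 1.

0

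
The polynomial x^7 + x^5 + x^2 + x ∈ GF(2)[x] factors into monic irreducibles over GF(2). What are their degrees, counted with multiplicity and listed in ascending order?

1, 1, 2, 3

Write g(x) = x^7 + x^5 + x^2 + x.
Roots in GF(2): g(0) = 0 → root; g(1) = 0 → root.
Linear factors from roots: (x), (x + 1).
Complete factorization: g(x) = (x)·(x + 1)·(x^2 + x + 1)·(x^3 + x + 1).
Factor degrees with multiplicity: 1 + 1 + 2 + 3 = 7.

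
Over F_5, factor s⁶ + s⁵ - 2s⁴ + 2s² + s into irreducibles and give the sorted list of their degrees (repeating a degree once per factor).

Write f(s) = s⁶ + s⁵ - 2s⁴ + 2s² + s.
Roots in F_5: f(0) = 0 → root; f(1) = 3; f(2) = 4; f(3) = 1; f(4) = 4.
Linear factors from roots: (s).
Complete factorization: f(s) = (s)·(s² + 2)·(s³ + s² + s - 2).
Factor degrees with multiplicity: 1 + 2 + 3 = 6.

1, 2, 3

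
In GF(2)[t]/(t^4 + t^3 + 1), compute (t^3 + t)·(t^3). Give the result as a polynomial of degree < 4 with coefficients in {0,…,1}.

Multiply in GF(2)[t]: (t^3 + t)·(t^3) = t^6 + t^4.
Reduce using t^4 ≡ t^3 + 1 (mod t^4 + t^3 + 1).
Reduced: t^2 + t.

t^2 + t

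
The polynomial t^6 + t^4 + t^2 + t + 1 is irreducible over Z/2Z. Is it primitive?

Write f(t) = t^6 + t^4 + t^2 + t + 1.
|GF(2^6)^×| = 2^6 − 1 = 63. Prime factorization: 63 = 3^2·7.
f is primitive ⇔ t has order 63 in GF(2)[t]/(f), i.e. t^(63/q) ≠ 1 for each prime q | 63.
t^(21) mod f = 1
t^(9) mod f = t^4 + t^2 + t.
Since t^(21) = 1, the order of t divides 21 < 63; not primitive.

No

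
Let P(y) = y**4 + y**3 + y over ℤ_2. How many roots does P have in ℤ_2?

1

Evaluate at each of the 2 elements of ℤ_2:
P(0) = 0 → root; P(1) = 1.
Roots: {0}.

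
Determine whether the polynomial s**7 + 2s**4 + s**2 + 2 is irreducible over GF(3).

Write P(s) = s**7 + 2s**4 + s**2 + 2.
Check for roots in GF(3): P(0) = 2; P(1) = 0 → root; P(2) = 1.
P(1) = 0, so (s − 1) divides P(s); P is reducible.

No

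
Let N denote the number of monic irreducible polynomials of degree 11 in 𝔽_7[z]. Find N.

179756976

Gauss's count: N_{7}(11) = (1/11) Σ_{d|11} μ(11/d)·7^d.
Divisors of 11: 1, 11; μ(11/d) for each: -1, 1.
Σ = − 7^1 + 7^11 = 1977326736.
N = 1977326736/11 = 179756976.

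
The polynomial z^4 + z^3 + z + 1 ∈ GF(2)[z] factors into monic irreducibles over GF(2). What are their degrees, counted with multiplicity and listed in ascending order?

Write g(z) = z^4 + z^3 + z + 1.
Roots in GF(2): g(0) = 1; g(1) = 0 → root.
Linear factors from roots: (z + 1).
Complete factorization: g(z) = (z + 1)^2·(z^2 + z + 1).
Factor degrees with multiplicity: 1 + 1 + 2 = 4.

1, 1, 2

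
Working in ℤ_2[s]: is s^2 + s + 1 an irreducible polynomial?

Yes

Write h(s) = s^2 + s + 1.
Check for roots in ℤ_2: h(0) = 1; h(1) = 1.
No roots. A degree-2 polynomial over a field with no linear factor is irreducible.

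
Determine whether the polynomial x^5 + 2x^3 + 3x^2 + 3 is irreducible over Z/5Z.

Write h(x) = x^5 + 2x^3 + 3x^2 + 3.
Check for roots in Z/5Z: h(0) = 3; h(1) = 4; h(2) = 3; h(3) = 2; h(4) = 3.
No roots, so no linear factors.
Degree-2 irreducible divisors: test the 10 monic irreducibles of degree 2 over GF(5).
None of them divide h (all give nonzero remainder).
No irreducible factor of degree ≤ 2 exists, so h is irreducible over GF(5).

Yes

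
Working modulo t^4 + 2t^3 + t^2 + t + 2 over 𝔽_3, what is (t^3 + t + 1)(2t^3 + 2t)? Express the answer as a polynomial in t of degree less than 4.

2t^3 + t^2 + 1

Multiply in 𝔽_3[t]: (t^3 + t + 1)·(2t^3 + 2t) = 2t^6 + t^4 + 2t^3 + 2t^2 + 2t.
Reduce using t^4 ≡ t^3 + 2t^2 + 2t + 1 (mod t^4 + 2t^3 + t^2 + t + 2).
Reduced: 2t^3 + t^2 + 1.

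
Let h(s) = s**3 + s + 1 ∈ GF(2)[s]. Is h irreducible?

Yes

Check for roots in GF(2): h(0) = 1; h(1) = 1.
No roots. A degree-3 polynomial over a field with no linear factor is irreducible.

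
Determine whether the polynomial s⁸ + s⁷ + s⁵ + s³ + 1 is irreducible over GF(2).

Write f(s) = s⁸ + s⁷ + s⁵ + s³ + 1.
Check for roots in GF(2): f(0) = 1; f(1) = 1.
No roots, so no linear factors.
Monic irreducibles of degree 2 over GF(2): s² + s + 1.
None of them divide f (all give nonzero remainder).
Monic irreducibles of degree 3 over GF(2): s³ + s + 1, s³ + s² + 1.
None of them divide f (all give nonzero remainder).
Monic irreducibles of degree 4 over GF(2): s⁴ + s + 1, s⁴ + s³ + 1, s⁴ + s³ + s² + s + 1.
None of them divide f (all give nonzero remainder).
No irreducible factor of degree ≤ 4 exists, so f is irreducible over GF(2).

Yes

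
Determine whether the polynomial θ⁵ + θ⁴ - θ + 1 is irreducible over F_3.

Write P(θ) = θ⁵ + θ⁴ - θ + 1.
Check for roots in F_3: P(0) = 1; P(1) = 2; P(2) = 2.
No roots, so no linear factors.
Monic irreducibles of degree 2 over GF(3): θ² + 1, θ² + θ - 1, θ² - θ - 1.
None of them divide P (all give nonzero remainder).
No irreducible factor of degree ≤ 2 exists, so P is irreducible over GF(3).

Yes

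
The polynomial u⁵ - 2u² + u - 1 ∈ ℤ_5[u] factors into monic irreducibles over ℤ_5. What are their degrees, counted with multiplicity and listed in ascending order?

1, 1, 1, 2

Write h(u) = u⁵ - 2u² + u - 1.
Roots in ℤ_5: h(0) = 4; h(1) = 4; h(2) = 0 → root; h(3) = 2; h(4) = 0 → root.
Linear factors from roots: (u - 2), (u + 1).
Complete factorization: h(u) = (u - 2)·(u + 1)^2·(u² - 2).
Factor degrees with multiplicity: 1 + 1 + 1 + 2 = 5.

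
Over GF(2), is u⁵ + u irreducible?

Write g(u) = u⁵ + u.
Check for roots in GF(2): g(0) = 0 → root; g(1) = 0 → root.
g(0) = 0, so (u) divides g(u); g is reducible.

No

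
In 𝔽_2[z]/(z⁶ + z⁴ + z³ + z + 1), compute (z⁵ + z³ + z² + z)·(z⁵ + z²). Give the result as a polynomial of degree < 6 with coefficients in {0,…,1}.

Multiply in 𝔽_2[z]: (z⁵ + z³ + z² + z)·(z⁵ + z²) = z¹⁰ + z⁸ + z⁶ + z⁵ + z⁴ + z³.
Reduce using z⁶ ≡ z⁴ + z³ + z + 1 (mod z⁶ + z⁴ + z³ + z + 1).
Reduced: z⁵ + z² + 1.

z^5 + z^2 + 1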